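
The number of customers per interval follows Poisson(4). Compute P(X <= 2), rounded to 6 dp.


P(X<=2) = e^(-4)*4^0/0! + e^(-4)*4^1/1! + e^(-4)*4^2/2!
≈ 0.0183156389 + 0.0732625556 + 0.1465251111
= 0.2381033056
≈ 0.238103

0.238103


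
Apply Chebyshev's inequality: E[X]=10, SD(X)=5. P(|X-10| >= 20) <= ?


k = 20/5 = 4
Chebyshev: P(|X-mu| >= k*sigma) <= 1/k^2 = 1/4^2 = 1/16

1/16


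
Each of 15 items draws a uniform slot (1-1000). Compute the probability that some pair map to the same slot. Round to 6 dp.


P(all different) = prod((1000-i)/1000 for i=0..14) = 0.899864
P(at least one match) = 1 - 0.899864 = 0.100136

0.100136


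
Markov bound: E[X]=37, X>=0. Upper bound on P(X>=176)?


Markov: P(X >= a) <= E[X]/a
P(X >= 176) <= 37/176

37/176


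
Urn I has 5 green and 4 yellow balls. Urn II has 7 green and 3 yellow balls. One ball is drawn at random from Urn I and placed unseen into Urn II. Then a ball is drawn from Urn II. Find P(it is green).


P(transfer green) = 5/9; P(transfer yellow) = 4/9
If green transferred: Urn II has 8 green of 11, so P(green|green moved) = 8/11
If yellow transferred: Urn II has 7 green of 11, so P(green|yellow moved) = 7/11
By total probability: P(green) = 5/9*8/11 + 4/9*7/11 = 68/99

68/99


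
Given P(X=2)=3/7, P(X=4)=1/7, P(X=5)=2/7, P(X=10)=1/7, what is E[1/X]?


E[1/X] = sum(g(x)*P(x))
= 1/2*3/7 + 1/4*1/7 + 1/5*2/7 + 1/10*1/7
= 9/28

9/28


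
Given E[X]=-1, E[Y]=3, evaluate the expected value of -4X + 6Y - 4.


E[-4X + 6Y - 4] = -4*E[X] + 6*E[Y] - 4
= (-4)*(-1) + (6)*(3) + (-4)
= 4 + 18 - 4 = 18

18


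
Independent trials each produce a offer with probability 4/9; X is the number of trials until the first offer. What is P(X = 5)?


P(X=5) = (1-p)^4 * p = (5/9)^4 * 4/9
= 625/6561 * 4/9 = 2500/59049

2500/59049


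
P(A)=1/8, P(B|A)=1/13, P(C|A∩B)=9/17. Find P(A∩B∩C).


P(A∩B∩C) = P(A) * P(B|A) * P(C|A∩B)
= 1/8 * 1/13 * 9/17
= 1/104 * 9/17 = 9/1768

9/1768


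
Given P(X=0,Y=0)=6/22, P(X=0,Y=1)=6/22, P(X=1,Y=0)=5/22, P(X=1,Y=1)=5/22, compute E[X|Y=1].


P(Y=1) = 11/22
E[X|Y=1] = (0*6 + 1*5)/11 = 5/11

5/11


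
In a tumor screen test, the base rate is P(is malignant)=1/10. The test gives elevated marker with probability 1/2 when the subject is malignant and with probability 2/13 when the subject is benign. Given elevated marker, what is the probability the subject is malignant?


P(A) = P(A|B)P(B) + P(A|B')P(B') = 1/2*1/10 + 2/13*9/10 = 49/260
P(B|A) = P(A|B)P(B)/P(A) = (1/20)/(49/260) = 13/49

13/49


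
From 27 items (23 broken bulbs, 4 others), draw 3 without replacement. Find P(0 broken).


P(X=0) = C(23,0)*C(4,3) / C(27,3)
= 1*4 / 2925
= 4/2925

4/2925


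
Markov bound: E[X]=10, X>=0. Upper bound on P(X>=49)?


Markov: P(X >= a) <= E[X]/a
P(X >= 49) <= 10/49

10/49


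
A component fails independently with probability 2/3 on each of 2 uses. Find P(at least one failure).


P(at least one) = 1 - P(none)
P(none) = (1 - 2/3)^2 = (1/3)^2 = 1/9
P(at least one) = 1 - 1/9 = 8/9

8/9


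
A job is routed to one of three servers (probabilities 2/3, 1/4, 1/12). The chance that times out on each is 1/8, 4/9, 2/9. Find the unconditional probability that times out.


P(A) = P(A|B1)P(B1) + P(A|B2)P(B2) + P(A|B3)P(B3)
= 1/8*2/3 + 4/9*1/4 + 2/9*1/12
= 1/12 + 1/9 + 1/54 = 23/108

23/108


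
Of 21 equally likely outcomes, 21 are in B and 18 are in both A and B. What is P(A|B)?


P(A|B) = P(A∩B)/P(B) = (18/21)/(21/21) = 18/21 = 6/7

6/7


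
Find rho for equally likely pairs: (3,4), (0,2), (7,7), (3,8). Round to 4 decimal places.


Cov(X,Y) = 4.1875, Var(X) = 6.1875, Var(Y) = 5.6875
rho = Cov/(sqrt(VarX)*sqrt(VarY)) = 0.7059

0.7059


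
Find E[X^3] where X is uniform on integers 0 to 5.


E[X^3] = (1/6) * sum(x^3 for x=0..5)
= 225/6 = 75/2

75/2


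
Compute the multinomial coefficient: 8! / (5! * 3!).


8! = 40320
Denominator: 5!=120 * 3!=6
Coefficient = 40320 / 720 = 56

56


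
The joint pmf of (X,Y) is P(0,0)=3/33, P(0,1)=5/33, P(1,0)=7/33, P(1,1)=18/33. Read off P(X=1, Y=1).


Read from table: P(X=1, Y=1) = 18/33 = 6/11

6/11


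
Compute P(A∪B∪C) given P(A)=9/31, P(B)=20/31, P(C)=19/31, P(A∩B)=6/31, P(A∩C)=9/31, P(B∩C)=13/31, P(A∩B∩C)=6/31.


P(A∪B∪C) = P(A)+P(B)+P(C) - P(AB)-P(AC)-P(BC) + P(ABC)
= 9/31+20/31+19/31 - 6/31-9/31-13/31 + 6/31
= 26/31

26/31


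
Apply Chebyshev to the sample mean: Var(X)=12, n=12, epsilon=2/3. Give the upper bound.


Var(Xbar) = Var(X)/n = 12/12
Chebyshev: P(|Xbar-mu| >= 2/3) <= Var(Xbar)/(2/3)^2 = 1/(4/9) = 9/4
Bound exceeds 1, so trivial bound: 1

1


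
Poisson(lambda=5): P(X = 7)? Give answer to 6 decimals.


P(X=7) = e^(-5) * 5^7 / 7!
≈ 0.006737946999 * 78125 / 5040
≈ 0.104445

0.104445


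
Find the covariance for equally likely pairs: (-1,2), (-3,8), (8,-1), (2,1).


E[X]=3/2, E[Y]=5/2, E[XY]=-8
Cov(X,Y) = E[XY] - E[X]E[Y] = -8 - 3/2*5/2 = -47/4

-47/4


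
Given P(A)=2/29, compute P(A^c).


P(A') = 1 - P(A) = 1 - 2/29 = 27/29

27/29


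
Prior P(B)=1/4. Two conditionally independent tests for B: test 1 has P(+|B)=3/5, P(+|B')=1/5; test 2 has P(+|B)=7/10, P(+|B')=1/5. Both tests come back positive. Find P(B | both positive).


After test 1: P(+) = 3/5*1/4 + 1/5*3/4 = 3/10
P(B|+) = (3/20)/(3/10) = 1/2
After test 2 (use post1 as new prior): P(+) = 7/10*1/2 + 1/5*1/2 = 9/20
P(B|+,+) = (7/20)/(9/20) = 7/9

7/9


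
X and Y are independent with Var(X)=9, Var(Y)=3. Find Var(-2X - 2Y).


Independence => Cov(X,Y)=0
Var(-2X - 2Y) = (-2)^2*Var(X) + (-2)^2*Var(Y)
= 4*9 + 4*3 = 48

48


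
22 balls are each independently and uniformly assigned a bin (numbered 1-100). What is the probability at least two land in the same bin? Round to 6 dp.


P(all different) = prod((100-i)/100 for i=0..21) = 0.082412
P(at least one match) = 1 - 0.082412 = 0.917588

0.917588


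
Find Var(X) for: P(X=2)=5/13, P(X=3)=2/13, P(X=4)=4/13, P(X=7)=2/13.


E[X] = 46/13, E[X^2] = 200/13
Var(X) = E[X^2] - (E[X])^2 = 200/13 - (46/13)^2 = 484/169

484/169


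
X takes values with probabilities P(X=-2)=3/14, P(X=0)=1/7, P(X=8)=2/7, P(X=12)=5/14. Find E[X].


E[X] = sum(x * P(x))
= -2*3/14 + 0*1/7 + 8*2/7 + 12*5/14
= 43/7

43/7


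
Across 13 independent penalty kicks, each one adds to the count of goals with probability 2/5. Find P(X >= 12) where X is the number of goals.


P(X>=12) = P(X=12) + P(X=13)
= 159744/1220703125 + 8192/1220703125
= 167936/1220703125

167936/1220703125


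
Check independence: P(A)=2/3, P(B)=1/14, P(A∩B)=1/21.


P(A)*P(B) = 2/3*1/14 = 1/21
P(A∩B) = 1/21, which equals P(A)P(B), so independent

Yes, A and B are independent


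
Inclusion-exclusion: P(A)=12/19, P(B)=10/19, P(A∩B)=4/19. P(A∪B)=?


P(A∪B) = P(A) + P(B) - P(A∩B)
= 12/19 + 10/19 - 4/19 = 18/19

18/19


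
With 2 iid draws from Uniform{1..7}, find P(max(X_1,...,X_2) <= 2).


P(max <= 2) = P(all X_i <= 2) = (P(X_1 <= 2))^2
= (2/7)^2 = 4/49

4/49


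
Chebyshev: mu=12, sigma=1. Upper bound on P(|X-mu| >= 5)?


k = 5/1 = 5
Chebyshev: P(|X-mu| >= k*sigma) <= 1/k^2 = 1/5^2 = 1/25

1/25


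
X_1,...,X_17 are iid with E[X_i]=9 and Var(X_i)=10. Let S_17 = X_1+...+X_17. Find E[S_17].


E[S_n] = n*E[X_1] = 17*9 = 153

153


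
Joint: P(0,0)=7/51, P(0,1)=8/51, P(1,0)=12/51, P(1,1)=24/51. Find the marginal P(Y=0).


P(Y=0) = P(0,0)+P(1,0) = 7/51 + 12/51 = 19/51

19/51


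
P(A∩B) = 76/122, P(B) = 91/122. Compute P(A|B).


P(A|B) = P(A∩B)/P(B) = (76/122)/(91/122) = 76/91

76/91


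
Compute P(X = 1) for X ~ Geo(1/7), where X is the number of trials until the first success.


P(X=1) = (1-p)^0 * p = (6/7)^0 * 1/7
= 1 * 1/7 = 1/7

1/7


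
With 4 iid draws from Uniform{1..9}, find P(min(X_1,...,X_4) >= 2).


P(min >= 2) = P(all X_i >= 2) = (P(X_1 >= 2))^4
= (8/9)^4 = 4096/6561

4096/6561


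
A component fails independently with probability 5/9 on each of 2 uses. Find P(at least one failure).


P(at least one) = 1 - P(none)
P(none) = (1 - 5/9)^2 = (4/9)^2 = 16/81
P(at least one) = 1 - 16/81 = 65/81

65/81


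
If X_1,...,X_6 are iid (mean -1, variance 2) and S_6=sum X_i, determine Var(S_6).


By independence, Var(S_n) = n*Var(X_1) = 6*2 = 12

12


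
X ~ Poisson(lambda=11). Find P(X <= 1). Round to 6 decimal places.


P(X<=1) = e^(-11)*11^0/0! + e^(-11)*11^1/1!
≈ 0.0000167017 + 0.0001837187
= 0.0002004204
≈ 0.000200

0.000200


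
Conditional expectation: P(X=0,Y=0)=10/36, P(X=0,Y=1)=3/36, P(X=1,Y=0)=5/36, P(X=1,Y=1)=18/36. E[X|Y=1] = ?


P(Y=1) = 21/36
E[X|Y=1] = (0*3 + 1*18)/21 = 18/21 = 6/7

6/7


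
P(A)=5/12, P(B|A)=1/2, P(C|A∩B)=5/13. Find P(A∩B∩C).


P(A∩B∩C) = P(A) * P(B|A) * P(C|A∩B)
= 5/12 * 1/2 * 5/13
= 5/24 * 5/13 = 25/312

25/312


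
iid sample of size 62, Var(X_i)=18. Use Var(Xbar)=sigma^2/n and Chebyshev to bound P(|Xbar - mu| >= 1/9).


Var(Xbar) = Var(X)/n = 18/62
Chebyshev: P(|Xbar-mu| >= 1/9) <= Var(Xbar)/(1/9)^2 = (9/31)/(1/81) = 729/31
Bound exceeds 1, so trivial bound: 1

1


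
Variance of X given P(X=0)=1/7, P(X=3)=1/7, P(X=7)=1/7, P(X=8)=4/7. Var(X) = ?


E[X] = 6, E[X^2] = 314/7
Var(X) = E[X^2] - (E[X])^2 = 314/7 - (6)^2 = 62/7

62/7


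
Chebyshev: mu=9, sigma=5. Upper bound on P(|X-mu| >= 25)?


k = 25/5 = 5
Chebyshev: P(|X-mu| >= k*sigma) <= 1/k^2 = 1/5^2 = 1/25

1/25


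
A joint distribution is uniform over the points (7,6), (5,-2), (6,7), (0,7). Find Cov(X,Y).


E[X]=9/2, E[Y]=9/2, E[XY]=37/2
Cov(X,Y) = E[XY] - E[X]E[Y] = 37/2 - 9/2*9/2 = -7/4

-7/4


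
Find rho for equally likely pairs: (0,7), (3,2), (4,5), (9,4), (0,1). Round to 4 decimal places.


Cov(X,Y) = 0.2400, Var(X) = 10.9600, Var(Y) = 4.5600
rho = Cov/(sqrt(VarX)*sqrt(VarY)) = 0.0339

0.0339


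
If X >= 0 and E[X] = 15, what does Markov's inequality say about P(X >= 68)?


Markov: P(X >= a) <= E[X]/a
P(X >= 68) <= 15/68

15/68


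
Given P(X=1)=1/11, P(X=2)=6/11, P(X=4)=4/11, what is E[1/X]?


E[1/X] = sum(g(x)*P(x))
= 1*1/11 + 1/2*6/11 + 1/4*4/11
= 5/11

5/11


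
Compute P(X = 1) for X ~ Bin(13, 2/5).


P(X=1) = C(13,1) * p^1 * (1-p)^12
= 13 * 2/5 * 531441/244140625
= 13817466/1220703125

13817466/1220703125


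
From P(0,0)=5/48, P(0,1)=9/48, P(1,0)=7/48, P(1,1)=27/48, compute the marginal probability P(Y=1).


P(Y=1) = P(0,1)+P(1,1) = 9/48 + 27/48 = 36/48 = 3/4

3/4


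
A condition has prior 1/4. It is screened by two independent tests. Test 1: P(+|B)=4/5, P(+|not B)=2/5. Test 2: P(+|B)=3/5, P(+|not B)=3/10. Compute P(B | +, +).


After test 1: P(+) = 4/5*1/4 + 2/5*3/4 = 1/2
P(B|+) = (1/5)/(1/2) = 2/5
After test 2 (use post1 as new prior): P(+) = 3/5*2/5 + 3/10*3/5 = 21/50
P(B|+,+) = (6/25)/(21/50) = 4/7

4/7


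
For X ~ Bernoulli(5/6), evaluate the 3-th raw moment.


For Bernoulli: X in {0,1}
E[X^3] = 0^3*(1-5/6) + 1^3*5/6 = 5/6

5/6


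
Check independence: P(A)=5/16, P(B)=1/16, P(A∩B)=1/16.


P(A)*P(B) = 5/16*1/16 = 5/256
P(A∩B) = 1/16 != 5/256, so not independent

No, A and B are not independent


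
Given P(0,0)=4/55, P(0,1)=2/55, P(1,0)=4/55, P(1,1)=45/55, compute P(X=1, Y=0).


Read from table: P(X=1, Y=0) = 4/55

4/55


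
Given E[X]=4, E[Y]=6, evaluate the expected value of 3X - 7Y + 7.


E[3X - 7Y + 7] = 3*E[X] - 7*E[Y] + 7
= (3)*(4) + (-7)*(6) + (7)
= 12 - 42 + 7 = -23

-23


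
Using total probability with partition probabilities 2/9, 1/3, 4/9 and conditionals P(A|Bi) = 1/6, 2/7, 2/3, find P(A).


P(A) = P(A|B1)P(B1) + P(A|B2)P(B2) + P(A|B3)P(B3)
= 1/6*2/9 + 2/7*1/3 + 2/3*4/9
= 1/27 + 2/21 + 8/27 = 3/7

3/7


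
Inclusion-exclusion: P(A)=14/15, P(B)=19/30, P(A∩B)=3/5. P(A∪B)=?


P(A∪B) = P(A) + P(B) - P(A∩B)
= 14/15 + 19/30 - 3/5 = 29/30

29/30


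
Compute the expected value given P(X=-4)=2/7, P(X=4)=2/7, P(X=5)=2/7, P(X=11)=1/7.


E[X] = sum(x * P(x))
= -4*2/7 + 4*2/7 + 5*2/7 + 11*1/7
= 3

3


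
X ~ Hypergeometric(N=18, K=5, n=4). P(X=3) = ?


P(X=3) = C(5,3)*C(13,1) / C(18,4)
= 10*13 / 3060
= 130/3060 = 13/306

13/306


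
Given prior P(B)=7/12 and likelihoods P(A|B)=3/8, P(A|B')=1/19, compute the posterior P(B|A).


P(A) = P(A|B)P(B) + P(A|B')P(B') = 3/8*7/12 + 1/19*5/12 = 439/1824
P(B|A) = P(A|B)P(B)/P(A) = (7/32)/(439/1824) = 399/439

399/439


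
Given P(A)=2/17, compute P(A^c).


P(A') = 1 - P(A) = 1 - 2/17 = 15/17

15/17


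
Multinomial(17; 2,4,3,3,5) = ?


17! = 355687428096000
Denominator: 2!=2 * 4!=24 * 3!=6 * 3!=6 * 5!=120
Coefficient = 355687428096000 / 207360 = 1715313600

1715313600


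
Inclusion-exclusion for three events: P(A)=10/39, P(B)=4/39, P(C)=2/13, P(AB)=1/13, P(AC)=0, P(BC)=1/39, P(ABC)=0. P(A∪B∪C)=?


P(A∪B∪C) = P(A)+P(B)+P(C) - P(AB)-P(AC)-P(BC) + P(ABC)
= 10/39+4/39+2/13 - 1/13-0-1/39 + 0
= 16/39

16/39


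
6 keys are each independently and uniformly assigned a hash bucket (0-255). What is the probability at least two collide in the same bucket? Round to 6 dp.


P(all different) = prod((256-i)/256 for i=0..5) = 0.942690
P(at least one match) = 1 - 0.942690 = 0.057310

0.057310


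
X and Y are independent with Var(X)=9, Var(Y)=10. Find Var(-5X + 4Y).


Independence => Cov(X,Y)=0
Var(-5X + 4Y) = (-5)^2*Var(X) + 4^2*Var(Y)
= 25*9 + 16*10 = 385

385


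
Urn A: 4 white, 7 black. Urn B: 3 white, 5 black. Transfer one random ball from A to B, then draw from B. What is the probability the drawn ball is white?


P(transfer white) = 4/11; P(transfer black) = 7/11
If white transferred: Urn II has 4 white of 9, so P(white|white moved) = 4/9
If black transferred: Urn II has 3 white of 9, so P(white|black moved) = 1/3
By total probability: P(white) = 4/11*4/9 + 7/11*1/3 = 37/99

37/99


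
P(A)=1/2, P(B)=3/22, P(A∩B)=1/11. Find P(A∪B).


P(A∪B) = P(A) + P(B) - P(A∩B)
= 1/2 + 3/22 - 1/11 = 6/11

6/11


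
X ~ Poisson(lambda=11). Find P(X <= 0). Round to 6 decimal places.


P(X<=0) = e^(-11)*11^0/0!
≈ 0.0000167017
≈ 0.000017

0.000017


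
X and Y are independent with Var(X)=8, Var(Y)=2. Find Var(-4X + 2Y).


Independence => Cov(X,Y)=0
Var(-4X + 2Y) = (-4)^2*Var(X) + 2^2*Var(Y)
= 16*8 + 4*2 = 136

136


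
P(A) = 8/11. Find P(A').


P(A') = 1 - P(A) = 1 - 8/11 = 3/11

3/11


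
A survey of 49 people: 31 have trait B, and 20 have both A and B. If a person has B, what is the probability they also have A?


P(A|B) = P(A∩B)/P(B) = (20/49)/(31/49) = 20/31

20/31


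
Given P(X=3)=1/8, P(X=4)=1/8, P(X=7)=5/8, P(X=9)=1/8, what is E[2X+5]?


E[2X+5] = sum(g(x)*P(x))
= 11*1/8 + 13*1/8 + 19*5/8 + 23*1/8
= 71/4

71/4


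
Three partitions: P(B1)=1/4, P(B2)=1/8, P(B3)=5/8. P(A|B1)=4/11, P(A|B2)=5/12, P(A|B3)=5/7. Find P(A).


P(A) = P(A|B1)P(B1) + P(A|B2)P(B2) + P(A|B3)P(B3)
= 4/11*1/4 + 5/12*1/8 + 5/7*5/8
= 1/11 + 5/96 + 25/56 = 4357/7392

4357/7392


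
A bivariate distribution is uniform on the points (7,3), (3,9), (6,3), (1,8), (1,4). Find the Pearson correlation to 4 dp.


Cov(X,Y) = -3.8400, Var(X) = 6.2400, Var(Y) = 6.6400
rho = Cov/(sqrt(VarX)*sqrt(VarY)) = -0.5966

-0.5966


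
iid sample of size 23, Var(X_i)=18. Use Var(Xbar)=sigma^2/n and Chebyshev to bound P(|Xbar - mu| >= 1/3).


Var(Xbar) = Var(X)/n = 18/23
Chebyshev: P(|Xbar-mu| >= 1/3) <= Var(Xbar)/(1/3)^2 = (18/23)/(1/9) = 162/23
Bound exceeds 1, so trivial bound: 1

1


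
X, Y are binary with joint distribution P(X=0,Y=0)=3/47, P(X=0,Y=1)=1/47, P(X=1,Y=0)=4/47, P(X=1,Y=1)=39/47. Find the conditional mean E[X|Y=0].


P(Y=0) = 7/47
E[X|Y=0] = (0*3 + 1*4)/7 = 4/7

4/7


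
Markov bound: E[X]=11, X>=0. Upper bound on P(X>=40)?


Markov: P(X >= a) <= E[X]/a
P(X >= 40) <= 11/40

11/40


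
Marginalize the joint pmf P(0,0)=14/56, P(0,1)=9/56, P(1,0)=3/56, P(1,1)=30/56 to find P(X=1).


P(X=1) = P(1,0)+P(1,1) = 3/56 + 30/56 = 33/56

33/56


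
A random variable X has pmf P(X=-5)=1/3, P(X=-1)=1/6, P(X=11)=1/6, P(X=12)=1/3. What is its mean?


E[X] = sum(x * P(x))
= -5*1/3 - 1*1/6 + 11*1/6 + 12*1/3
= 4

4


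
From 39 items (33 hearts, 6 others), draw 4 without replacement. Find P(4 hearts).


P(X=4) = C(33,4)*C(6,0) / C(39,4)
= 40920*1 / 82251
= 40920/82251 = 13640/27417

13640/27417


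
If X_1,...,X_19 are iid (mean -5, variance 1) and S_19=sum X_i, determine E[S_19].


E[S_n] = n*E[X_1] = 19*-5 = -95

-95


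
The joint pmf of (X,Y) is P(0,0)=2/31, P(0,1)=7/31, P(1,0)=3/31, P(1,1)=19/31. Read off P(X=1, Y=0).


Read from table: P(X=1, Y=0) = 3/31

3/31


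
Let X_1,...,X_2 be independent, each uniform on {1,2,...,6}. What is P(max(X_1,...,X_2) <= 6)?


P(max <= 6) = P(all X_i <= 6) = (P(X_1 <= 6))^2
= (6/6)^2 = 1^2 = 1

1


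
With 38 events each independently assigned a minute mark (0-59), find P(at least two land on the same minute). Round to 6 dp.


P(all different) = prod((60-i)/60 for i=0..37) = 0.000000
P(at least one match) = 1 - 0.000000 = 1.000000

1.000000


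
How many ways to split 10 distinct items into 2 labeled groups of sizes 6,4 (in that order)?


10! = 3628800
Denominator: 6!=720 * 4!=24
Coefficient = 3628800 / 17280 = 210

210


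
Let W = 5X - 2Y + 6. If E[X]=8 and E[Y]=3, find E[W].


E[5X - 2Y + 6] = 5*E[X] - 2*E[Y] + 6
= (5)*(8) + (-2)*(3) + (6)
= 40 - 6 + 6 = 40

40


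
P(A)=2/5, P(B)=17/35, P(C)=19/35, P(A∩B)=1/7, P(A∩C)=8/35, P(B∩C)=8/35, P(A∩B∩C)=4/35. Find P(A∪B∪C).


P(A∪B∪C) = P(A)+P(B)+P(C) - P(AB)-P(AC)-P(BC) + P(ABC)
= 2/5+17/35+19/35 - 1/7-8/35-8/35 + 4/35
= 33/35

33/35


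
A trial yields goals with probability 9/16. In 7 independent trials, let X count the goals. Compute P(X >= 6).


P(X>=6) = P(X=6) + P(X=7)
= 26040609/268435456 + 4782969/268435456
= 15411789/134217728

15411789/134217728


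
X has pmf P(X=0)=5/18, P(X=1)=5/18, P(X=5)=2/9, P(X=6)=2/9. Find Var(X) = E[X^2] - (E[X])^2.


E[X] = 49/18, E[X^2] = 83/6
Var(X) = E[X^2] - (E[X])^2 = 83/6 - (49/18)^2 = 2081/324

2081/324


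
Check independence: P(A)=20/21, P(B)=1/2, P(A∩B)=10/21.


P(A)*P(B) = 20/21*1/2 = 10/21
P(A∩B) = 10/21, which equals P(A)P(B), so independent

Yes, A and B are independent


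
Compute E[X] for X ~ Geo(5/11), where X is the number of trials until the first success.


For geometric (trials until first success), E[X] = 1/p = 1/(5/11) = 11/5

11/5


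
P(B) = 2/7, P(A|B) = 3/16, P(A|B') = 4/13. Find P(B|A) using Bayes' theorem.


P(A) = P(A|B)P(B) + P(A|B')P(B') = 3/16*2/7 + 4/13*5/7 = 199/728
P(B|A) = P(A|B)P(B)/P(A) = (3/56)/(199/728) = 39/199

39/199


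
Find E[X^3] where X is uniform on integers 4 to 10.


E[X^3] = (1/7) * sum(x^3 for x=4..10)
= 2989/7 = 427

427


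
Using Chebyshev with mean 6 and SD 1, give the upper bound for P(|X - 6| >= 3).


k = 3/1 = 3
Chebyshev: P(|X-mu| >= k*sigma) <= 1/k^2 = 1/3^2 = 1/9

1/9


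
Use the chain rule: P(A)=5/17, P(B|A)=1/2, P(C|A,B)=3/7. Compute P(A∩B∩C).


P(A∩B∩C) = P(A) * P(B|A) * P(C|A∩B)
= 5/17 * 1/2 * 3/7
= 5/34 * 3/7 = 15/238

15/238


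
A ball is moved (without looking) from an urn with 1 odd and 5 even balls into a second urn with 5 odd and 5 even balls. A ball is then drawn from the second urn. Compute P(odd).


P(transfer odd) = 1/6; P(transfer even) = 5/6
If odd transferred: Urn II has 6 odd of 11, so P(odd|odd moved) = 6/11
If even transferred: Urn II has 5 odd of 11, so P(odd|even moved) = 5/11
By total probability: P(odd) = 1/6*6/11 + 5/6*5/11 = 31/66

31/66


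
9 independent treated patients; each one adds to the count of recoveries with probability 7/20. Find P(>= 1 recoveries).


P(at least one) = 1 - P(none)
P(none) = (1 - 7/20)^9 = (13/20)^9 = 10604499373/512000000000
P(at least one) = 1 - 10604499373/512000000000 = 501395500627/512000000000

501395500627/512000000000


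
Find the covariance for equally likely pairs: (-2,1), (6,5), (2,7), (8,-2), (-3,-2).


E[X]=11/5, E[Y]=9/5, E[XY]=32/5
Cov(X,Y) = E[XY] - E[X]E[Y] = 32/5 - 11/5*9/5 = 61/25

61/25


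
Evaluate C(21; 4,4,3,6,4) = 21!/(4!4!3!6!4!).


21! = 51090942171709440000
Denominator: 4!=24 * 4!=24 * 3!=6 * 6!=720 * 4!=24
Coefficient = 51090942171709440000 / 59719680 = 855512658000

855512658000


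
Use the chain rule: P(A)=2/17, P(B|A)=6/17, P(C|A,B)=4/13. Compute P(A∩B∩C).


P(A∩B∩C) = P(A) * P(B|A) * P(C|A∩B)
= 2/17 * 6/17 * 4/13
= 12/289 * 4/13 = 48/3757

48/3757


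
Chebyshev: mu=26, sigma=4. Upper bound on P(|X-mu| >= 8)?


k = 8/4 = 2
Chebyshev: P(|X-mu| >= k*sigma) <= 1/k^2 = 1/2^2 = 1/4

1/4


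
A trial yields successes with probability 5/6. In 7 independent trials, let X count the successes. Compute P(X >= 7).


P(X>=7) = P(X=7)
= 78125/279936
= 78125/279936

78125/279936


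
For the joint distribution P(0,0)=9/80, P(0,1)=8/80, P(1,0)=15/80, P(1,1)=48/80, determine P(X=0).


P(X=0) = P(0,0)+P(0,1) = 9/80 + 8/80 = 17/80

17/80


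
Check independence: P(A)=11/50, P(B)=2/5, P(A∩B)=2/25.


P(A)*P(B) = 11/50*2/5 = 11/125
P(A∩B) = 2/25 != 11/125, so not independent

No, A and B are not independent


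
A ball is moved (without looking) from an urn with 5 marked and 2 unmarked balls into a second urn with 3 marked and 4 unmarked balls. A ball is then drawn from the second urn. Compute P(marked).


P(transfer marked) = 5/7; P(transfer unmarked) = 2/7
If marked transferred: Urn II has 4 marked of 8, so P(marked|marked moved) = 1/2
If unmarked transferred: Urn II has 3 marked of 8, so P(marked|unmarked moved) = 3/8
By total probability: P(marked) = 5/7*1/2 + 2/7*3/8 = 13/28

13/28


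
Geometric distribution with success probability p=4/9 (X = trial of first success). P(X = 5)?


P(X=5) = (1-p)^4 * p = (5/9)^4 * 4/9
= 625/6561 * 4/9 = 2500/59049

2500/59049


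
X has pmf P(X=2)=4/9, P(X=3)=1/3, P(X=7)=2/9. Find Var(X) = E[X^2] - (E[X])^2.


E[X] = 31/9, E[X^2] = 47/3
Var(X) = E[X^2] - (E[X])^2 = 47/3 - (31/9)^2 = 308/81

308/81


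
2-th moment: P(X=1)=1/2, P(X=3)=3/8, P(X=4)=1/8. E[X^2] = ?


E[X^2] = sum(x^2 * P(x))
= 1*1/2 + 9*3/8 + 16*1/8
= 47/8

47/8


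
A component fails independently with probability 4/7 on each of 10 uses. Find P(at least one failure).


P(at least one) = 1 - P(none)
P(none) = (1 - 4/7)^10 = (3/7)^10 = 59049/282475249
P(at least one) = 1 - 59049/282475249 = 282416200/282475249

282416200/282475249


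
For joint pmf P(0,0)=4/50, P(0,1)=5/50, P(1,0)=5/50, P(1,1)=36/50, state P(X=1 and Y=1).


Read from table: P(X=1, Y=1) = 36/50 = 18/25

18/25


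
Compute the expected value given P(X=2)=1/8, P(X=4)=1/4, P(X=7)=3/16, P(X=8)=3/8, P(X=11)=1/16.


E[X] = sum(x * P(x))
= 2*1/8 + 4*1/4 + 7*3/16 + 8*3/8 + 11*1/16
= 25/4

25/4


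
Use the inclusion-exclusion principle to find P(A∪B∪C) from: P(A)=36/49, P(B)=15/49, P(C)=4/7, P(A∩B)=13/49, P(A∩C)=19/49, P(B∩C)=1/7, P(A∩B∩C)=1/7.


P(A∪B∪C) = P(A)+P(B)+P(C) - P(AB)-P(AC)-P(BC) + P(ABC)
= 36/49+15/49+4/7 - 13/49-19/49-1/7 + 1/7
= 47/49

47/49


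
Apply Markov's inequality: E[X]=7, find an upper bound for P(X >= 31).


Markov: P(X >= a) <= E[X]/a
P(X >= 31) <= 7/31

7/31


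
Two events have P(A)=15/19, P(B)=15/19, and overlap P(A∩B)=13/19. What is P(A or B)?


P(A∪B) = P(A) + P(B) - P(A∩B)
= 15/19 + 15/19 - 13/19 = 17/19

17/19


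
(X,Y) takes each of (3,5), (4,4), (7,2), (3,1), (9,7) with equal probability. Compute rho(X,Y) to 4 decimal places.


Cov(X,Y) = 2.4400, Var(X) = 5.7600, Var(Y) = 4.5600
rho = Cov/(sqrt(VarX)*sqrt(VarY)) = 0.4761

0.4761


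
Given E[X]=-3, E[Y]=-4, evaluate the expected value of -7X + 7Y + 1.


E[-7X + 7Y + 1] = -7*E[X] + 7*E[Y] + 1
= (-7)*(-3) + (7)*(-4) + (1)
= 21 - 28 + 1 = -6

-6


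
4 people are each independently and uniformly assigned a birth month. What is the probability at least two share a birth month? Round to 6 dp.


P(all different) = prod((12-i)/12 for i=0..3) = 0.572917
P(at least one match) = 1 - 0.572917 = 0.427083

0.427083


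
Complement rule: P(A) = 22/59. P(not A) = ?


P(A') = 1 - P(A) = 1 - 22/59 = 37/59

37/59


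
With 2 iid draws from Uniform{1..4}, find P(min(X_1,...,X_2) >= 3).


P(min >= 3) = P(all X_i >= 3) = (P(X_1 >= 3))^2
= (2/4)^2 = (1/2)^2 = 1/4

1/4


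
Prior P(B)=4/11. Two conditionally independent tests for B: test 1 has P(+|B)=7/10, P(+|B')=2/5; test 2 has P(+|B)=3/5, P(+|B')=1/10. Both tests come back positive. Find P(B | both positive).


After test 1: P(+) = 7/10*4/11 + 2/5*7/11 = 28/55
P(B|+) = (14/55)/(28/55) = 1/2
After test 2 (use post1 as new prior): P(+) = 3/5*1/2 + 1/10*1/2 = 7/20
P(B|+,+) = (3/10)/(7/20) = 6/7

6/7


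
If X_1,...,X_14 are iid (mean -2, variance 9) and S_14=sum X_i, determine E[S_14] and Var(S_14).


E[S_n] = n*mu = 14*-2 = -28
Var(S_n) = n*sigma^2 = 14*9 = 126

E[S_14]=-28, Var(S_14)=126


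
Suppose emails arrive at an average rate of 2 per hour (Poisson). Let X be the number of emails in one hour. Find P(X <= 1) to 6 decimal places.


P(X<=1) = e^(-2)*2^0/0! + e^(-2)*2^1/1!
≈ 0.1353352832 + 0.2706705665
= 0.4060058497
≈ 0.406006

0.406006


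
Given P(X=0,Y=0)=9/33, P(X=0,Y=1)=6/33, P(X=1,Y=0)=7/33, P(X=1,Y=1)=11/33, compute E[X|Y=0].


P(Y=0) = 16/33
E[X|Y=0] = (0*9 + 1*7)/16 = 7/16

7/16


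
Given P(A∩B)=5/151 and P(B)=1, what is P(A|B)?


P(A|B) = P(A∩B)/P(B) = (5/151)/(151/151) = 5/151

5/151


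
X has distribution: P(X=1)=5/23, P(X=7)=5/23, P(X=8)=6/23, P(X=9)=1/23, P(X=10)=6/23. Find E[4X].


E[4X] = sum(g(x)*P(x))
= 4*5/23 + 28*5/23 + 32*6/23 + 36*1/23 + 40*6/23
= 628/23

628/23


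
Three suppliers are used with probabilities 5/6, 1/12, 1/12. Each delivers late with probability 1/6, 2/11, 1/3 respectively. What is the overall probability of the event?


P(A) = P(A|B1)P(B1) + P(A|B2)P(B2) + P(A|B3)P(B3)
= 1/6*5/6 + 2/11*1/12 + 1/3*1/12
= 5/36 + 1/66 + 1/36 = 2/11

2/11


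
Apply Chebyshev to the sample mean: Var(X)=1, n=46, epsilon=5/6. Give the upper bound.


Var(Xbar) = Var(X)/n = 1/46
Chebyshev: P(|Xbar-mu| >= 5/6) <= Var(Xbar)/(5/6)^2 = (1/46)/(25/36) = 18/575

18/575


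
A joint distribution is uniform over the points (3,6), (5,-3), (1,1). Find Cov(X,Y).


E[X]=3, E[Y]=4/3, E[XY]=4/3
Cov(X,Y) = E[XY] - E[X]E[Y] = 4/3 - 3*4/3 = -8/3

-8/3


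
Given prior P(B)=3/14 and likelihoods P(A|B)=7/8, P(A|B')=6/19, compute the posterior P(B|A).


P(A) = P(A|B)P(B) + P(A|B')P(B') = 7/8*3/14 + 6/19*11/14 = 927/2128
P(B|A) = P(A|B)P(B)/P(A) = (3/16)/(927/2128) = 133/309

133/309


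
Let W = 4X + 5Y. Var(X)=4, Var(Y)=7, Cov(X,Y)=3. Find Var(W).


Var(4X + 5Y) = 4^2*Var(X) + 5^2*Var(Y) + 2*4*5*Cov(X,Y)
= 16*4 + 25*7 + 40*3
= 64 + 175 + 120 = 359

359


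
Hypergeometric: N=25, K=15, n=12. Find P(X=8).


P(X=8) = C(15,8)*C(10,4) / C(25,12)
= 6435*210 / 5200300
= 1351350/5200300 = 3861/14858

3861/14858


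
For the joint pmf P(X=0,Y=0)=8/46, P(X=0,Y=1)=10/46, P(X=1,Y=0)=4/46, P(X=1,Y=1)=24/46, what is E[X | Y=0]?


P(Y=0) = 12/46
E[X|Y=0] = (0*8 + 1*4)/12 = 4/12 = 1/3

1/3


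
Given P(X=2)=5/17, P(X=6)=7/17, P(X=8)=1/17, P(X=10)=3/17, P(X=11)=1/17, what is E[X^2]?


E[X^2] = sum(g(x)*P(x))
= 4*5/17 + 36*7/17 + 64*1/17 + 100*3/17 + 121*1/17
= 757/17

757/17


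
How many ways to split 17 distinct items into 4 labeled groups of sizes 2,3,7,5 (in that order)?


17! = 355687428096000
Denominator: 2!=2 * 3!=6 * 7!=5040 * 5!=120
Coefficient = 355687428096000 / 7257600 = 49008960

49008960


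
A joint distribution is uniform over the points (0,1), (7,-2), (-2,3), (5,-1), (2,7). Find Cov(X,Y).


E[X]=12/5, E[Y]=8/5, E[XY]=-11/5
Cov(X,Y) = E[XY] - E[X]E[Y] = -11/5 - 12/5*8/5 = -151/25

-151/25


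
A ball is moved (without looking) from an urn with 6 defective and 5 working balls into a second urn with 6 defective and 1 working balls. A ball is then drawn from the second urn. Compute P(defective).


P(transfer defective) = 6/11; P(transfer working) = 5/11
If defective transferred: Urn II has 7 defective of 8, so P(defective|defective moved) = 7/8
If working transferred: Urn II has 6 defective of 8, so P(defective|working moved) = 3/4
By total probability: P(defective) = 6/11*7/8 + 5/11*3/4 = 9/11

9/11


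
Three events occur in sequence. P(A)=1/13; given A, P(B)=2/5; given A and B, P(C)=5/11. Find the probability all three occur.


P(A∩B∩C) = P(A) * P(B|A) * P(C|A∩B)
= 1/13 * 2/5 * 5/11
= 2/65 * 5/11 = 2/143

2/143


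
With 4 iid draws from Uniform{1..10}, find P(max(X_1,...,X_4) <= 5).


P(max <= 5) = P(all X_i <= 5) = (P(X_1 <= 5))^4
= (5/10)^4 = (1/2)^4 = 1/16

1/16


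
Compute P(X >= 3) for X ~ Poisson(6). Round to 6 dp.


P(X>=3) = 1 - P(X<=2) = 1 - (e^(-6)*6^0/0! + e^(-6)*6^1/1! + e^(-6)*6^2/2!)
≈ 1 - (0.0024787522 + 0.0148725131 + 0.0446175392)
= 1 - 0.0619688045 = 0.9380311955
≈ 0.938031

0.938031


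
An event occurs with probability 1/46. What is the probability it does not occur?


P(A') = 1 - P(A) = 1 - 1/46 = 45/46

45/46


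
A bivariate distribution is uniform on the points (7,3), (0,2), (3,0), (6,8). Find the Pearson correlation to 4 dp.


Cov(X,Y) = 4.2500, Var(X) = 7.5000, Var(Y) = 8.6875
rho = Cov/(sqrt(VarX)*sqrt(VarY)) = 0.5265

0.5265


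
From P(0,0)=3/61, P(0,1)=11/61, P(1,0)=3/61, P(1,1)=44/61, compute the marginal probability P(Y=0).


P(Y=0) = P(0,0)+P(1,0) = 3/61 + 3/61 = 6/61

6/61


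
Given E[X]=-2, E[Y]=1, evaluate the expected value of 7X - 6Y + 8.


E[7X - 6Y + 8] = 7*E[X] - 6*E[Y] + 8
= (7)*(-2) + (-6)*(1) + (8)
= -14 - 6 + 8 = -12

-12


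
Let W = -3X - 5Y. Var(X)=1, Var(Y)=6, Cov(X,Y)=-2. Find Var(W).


Var(-3X - 5Y) = (-3)^2*Var(X) + (-5)^2*Var(Y) + 2*(-3)*(-5)*Cov(X,Y)
= 9*1 + 25*6 + 30*(-2)
= 9 + 150 - 60 = 99

99


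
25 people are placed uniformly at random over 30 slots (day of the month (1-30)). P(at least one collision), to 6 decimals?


P(all different) = prod((30-i)/30 for i=0..24) = 0.000000
P(at least one match) = 1 - 0.000000 = 1.000000

1.000000


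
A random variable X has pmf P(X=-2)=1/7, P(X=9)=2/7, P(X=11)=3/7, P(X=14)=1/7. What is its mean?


E[X] = sum(x * P(x))
= -2*1/7 + 9*2/7 + 11*3/7 + 14*1/7
= 9

9


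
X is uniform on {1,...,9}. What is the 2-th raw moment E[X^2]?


E[X^2] = (1/9) * sum(x^2 for x=1..9)
= 285/9 = 95/3

95/3


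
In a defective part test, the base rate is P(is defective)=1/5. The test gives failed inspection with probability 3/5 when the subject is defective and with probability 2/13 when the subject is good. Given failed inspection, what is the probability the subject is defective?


P(A) = P(A|B)P(B) + P(A|B')P(B') = 3/5*1/5 + 2/13*4/5 = 79/325
P(B|A) = P(A|B)P(B)/P(A) = (3/25)/(79/325) = 39/79

39/79


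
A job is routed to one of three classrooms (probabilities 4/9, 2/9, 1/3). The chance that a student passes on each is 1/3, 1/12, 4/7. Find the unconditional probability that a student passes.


P(A) = P(A|B1)P(B1) + P(A|B2)P(B2) + P(A|B3)P(B3)
= 1/3*4/9 + 1/12*2/9 + 4/7*1/3
= 4/27 + 1/54 + 4/21 = 5/14

5/14


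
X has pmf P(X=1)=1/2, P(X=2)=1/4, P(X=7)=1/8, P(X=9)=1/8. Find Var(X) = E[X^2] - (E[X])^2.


E[X] = 3, E[X^2] = 71/4
Var(X) = E[X^2] - (E[X])^2 = 71/4 - (3)^2 = 35/4

35/4


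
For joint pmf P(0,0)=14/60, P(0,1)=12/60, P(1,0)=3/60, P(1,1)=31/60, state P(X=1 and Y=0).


Read from table: P(X=1, Y=0) = 3/60 = 1/20

1/20


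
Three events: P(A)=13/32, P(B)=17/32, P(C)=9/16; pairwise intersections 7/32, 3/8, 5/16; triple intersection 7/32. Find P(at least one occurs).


P(A∪B∪C) = P(A)+P(B)+P(C) - P(AB)-P(AC)-P(BC) + P(ABC)
= 13/32+17/32+9/16 - 7/32-3/8-5/16 + 7/32
= 13/16

13/16


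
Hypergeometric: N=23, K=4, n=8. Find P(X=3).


P(X=3) = C(4,3)*C(19,5) / C(23,8)
= 4*11628 / 490314
= 46512/490314 = 24/253

24/253


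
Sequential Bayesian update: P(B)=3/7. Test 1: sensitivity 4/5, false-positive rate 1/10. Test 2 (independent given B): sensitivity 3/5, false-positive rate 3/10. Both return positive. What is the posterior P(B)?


After test 1: P(+) = 4/5*3/7 + 1/10*4/7 = 2/5
P(B|+) = (12/35)/(2/5) = 6/7
After test 2 (use post1 as new prior): P(+) = 3/5*6/7 + 3/10*1/7 = 39/70
P(B|+,+) = (18/35)/(39/70) = 12/13

12/13


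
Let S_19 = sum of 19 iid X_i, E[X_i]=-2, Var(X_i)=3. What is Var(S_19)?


By independence, Var(S_n) = n*Var(X_1) = 19*3 = 57

57


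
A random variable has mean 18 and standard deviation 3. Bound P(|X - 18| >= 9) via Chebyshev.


k = 9/3 = 3
Chebyshev: P(|X-mu| >= k*sigma) <= 1/k^2 = 1/3^2 = 1/9

1/9


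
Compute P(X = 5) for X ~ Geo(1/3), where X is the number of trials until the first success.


P(X=5) = (1-p)^4 * p = (2/3)^4 * 1/3
= 16/81 * 1/3 = 16/243

16/243


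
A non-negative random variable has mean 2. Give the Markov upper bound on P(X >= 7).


Markov: P(X >= a) <= E[X]/a
P(X >= 7) <= 2/7

2/7


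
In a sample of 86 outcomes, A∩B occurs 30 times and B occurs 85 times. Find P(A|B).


P(A|B) = P(A∩B)/P(B) = (30/86)/(85/86) = 30/85 = 6/17

6/17


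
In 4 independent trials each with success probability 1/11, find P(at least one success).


P(at least one) = 1 - P(none)
P(none) = (1 - 1/11)^4 = (10/11)^4 = 10000/14641
P(at least one) = 1 - 10000/14641 = 4641/14641

4641/14641


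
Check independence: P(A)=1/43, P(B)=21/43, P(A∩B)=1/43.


P(A)*P(B) = 1/43*21/43 = 21/1849
P(A∩B) = 1/43 != 21/1849, so not independent

No, A and B are not independent


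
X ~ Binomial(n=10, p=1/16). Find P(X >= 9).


P(X>=9) = P(X=9) + P(X=10)
= 75/549755813888 + 1/1099511627776
= 151/1099511627776

151/1099511627776


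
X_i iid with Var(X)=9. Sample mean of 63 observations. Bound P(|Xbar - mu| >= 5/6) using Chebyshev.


Var(Xbar) = Var(X)/n = 9/63
Chebyshev: P(|Xbar-mu| >= 5/6) <= Var(Xbar)/(5/6)^2 = (1/7)/(25/36) = 36/175

36/175


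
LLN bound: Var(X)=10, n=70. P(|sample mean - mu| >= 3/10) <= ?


Var(Xbar) = Var(X)/n = 10/70
Chebyshev: P(|Xbar-mu| >= 3/10) <= Var(Xbar)/(3/10)^2 = (1/7)/(9/100) = 100/63
Bound exceeds 1, so trivial bound: 1

1


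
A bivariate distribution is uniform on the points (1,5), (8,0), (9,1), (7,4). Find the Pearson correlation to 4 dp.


Cov(X,Y) = -5.1250, Var(X) = 9.6875, Var(Y) = 4.2500
rho = Cov/(sqrt(VarX)*sqrt(VarY)) = -0.7987

-0.7987


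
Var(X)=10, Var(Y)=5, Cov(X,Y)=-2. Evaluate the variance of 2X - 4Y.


Var(2X - 4Y) = 2^2*Var(X) + (-4)^2*Var(Y) + 2*2*(-4)*Cov(X,Y)
= 4*10 + 16*5 - 16*(-2)
= 40 + 80 + 32 = 152

152


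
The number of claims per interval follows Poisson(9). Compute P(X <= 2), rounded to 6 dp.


P(X<=2) = e^(-9)*9^0/0! + e^(-9)*9^1/1! + e^(-9)*9^2/2!
≈ 0.0001234098 + 0.0011106882 + 0.0049980971
= 0.0062321951
≈ 0.006232

0.006232


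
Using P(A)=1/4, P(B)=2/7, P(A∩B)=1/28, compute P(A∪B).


P(A∪B) = P(A) + P(B) - P(A∩B)
= 1/4 + 2/7 - 1/28 = 1/2

1/2


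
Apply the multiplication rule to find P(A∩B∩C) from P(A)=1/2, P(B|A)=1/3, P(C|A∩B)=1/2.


P(A∩B∩C) = P(A) * P(B|A) * P(C|A∩B)
= 1/2 * 1/3 * 1/2
= 1/6 * 1/2 = 1/12

1/12


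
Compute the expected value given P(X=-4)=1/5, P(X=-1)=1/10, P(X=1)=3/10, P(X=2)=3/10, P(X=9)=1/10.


E[X] = sum(x * P(x))
= -4*1/5 - 1*1/10 + 1*3/10 + 2*3/10 + 9*1/10
= 9/10

9/10


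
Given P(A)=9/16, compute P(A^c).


P(A') = 1 - P(A) = 1 - 9/16 = 7/16

7/16


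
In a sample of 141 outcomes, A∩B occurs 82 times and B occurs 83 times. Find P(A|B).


P(A|B) = P(A∩B)/P(B) = (82/141)/(83/141) = 82/83

82/83


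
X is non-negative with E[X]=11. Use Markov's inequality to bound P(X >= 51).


Markov: P(X >= a) <= E[X]/a
P(X >= 51) <= 11/51

11/51


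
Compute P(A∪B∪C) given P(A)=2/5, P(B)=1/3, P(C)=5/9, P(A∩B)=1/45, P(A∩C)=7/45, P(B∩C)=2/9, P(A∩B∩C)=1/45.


P(A∪B∪C) = P(A)+P(B)+P(C) - P(AB)-P(AC)-P(BC) + P(ABC)
= 2/5+1/3+5/9 - 1/45-7/45-2/9 + 1/45
= 41/45

41/45


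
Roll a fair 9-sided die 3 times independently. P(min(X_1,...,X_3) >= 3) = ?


P(min >= 3) = P(all X_i >= 3) = (P(X_1 >= 3))^3
= (7/9)^3 = 343/729

343/729


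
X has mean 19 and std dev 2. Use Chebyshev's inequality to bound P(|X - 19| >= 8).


k = 8/2 = 4
Chebyshev: P(|X-mu| >= k*sigma) <= 1/k^2 = 1/4^2 = 1/16

1/16


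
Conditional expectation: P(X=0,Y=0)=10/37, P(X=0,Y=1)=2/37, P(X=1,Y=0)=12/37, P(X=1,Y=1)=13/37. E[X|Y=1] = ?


P(Y=1) = 15/37
E[X|Y=1] = (0*2 + 1*13)/15 = 13/15

13/15


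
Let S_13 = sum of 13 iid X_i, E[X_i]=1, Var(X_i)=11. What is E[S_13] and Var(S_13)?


E[S_n] = n*mu = 13*1 = 13
Var(S_n) = n*sigma^2 = 13*11 = 143

E[S_13]=13, Var(S_13)=143


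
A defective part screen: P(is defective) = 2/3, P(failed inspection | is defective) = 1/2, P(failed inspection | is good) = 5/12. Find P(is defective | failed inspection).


P(A) = P(A|B)P(B) + P(A|B')P(B') = 1/2*2/3 + 5/12*1/3 = 17/36
P(B|A) = P(A|B)P(B)/P(A) = (1/3)/(17/36) = 12/17

12/17


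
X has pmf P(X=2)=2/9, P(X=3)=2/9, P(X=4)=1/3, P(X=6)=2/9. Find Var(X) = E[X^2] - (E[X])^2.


E[X] = 34/9, E[X^2] = 146/9
Var(X) = E[X^2] - (E[X])^2 = 146/9 - (34/9)^2 = 158/81

158/81


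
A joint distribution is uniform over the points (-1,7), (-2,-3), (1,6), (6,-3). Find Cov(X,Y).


E[X]=1, E[Y]=7/4, E[XY]=-13/4
Cov(X,Y) = E[XY] - E[X]E[Y] = -13/4 - 1*7/4 = -5

-5


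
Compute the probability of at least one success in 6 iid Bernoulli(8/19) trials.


P(at least one) = 1 - P(none)
P(none) = (1 - 8/19)^6 = (11/19)^6 = 1771561/47045881
P(at least one) = 1 - 1771561/47045881 = 45274320/47045881

45274320/47045881


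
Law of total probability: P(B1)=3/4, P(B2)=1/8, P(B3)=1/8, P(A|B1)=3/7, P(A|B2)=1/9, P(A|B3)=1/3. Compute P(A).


P(A) = P(A|B1)P(B1) + P(A|B2)P(B2) + P(A|B3)P(B3)
= 3/7*3/4 + 1/9*1/8 + 1/3*1/8
= 9/28 + 1/72 + 1/24 = 95/252

95/252


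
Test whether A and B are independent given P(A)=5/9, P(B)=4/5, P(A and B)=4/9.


P(A)*P(B) = 5/9*4/5 = 4/9
P(A∩B) = 4/9, which equals P(A)P(B), so independent

Yes, A and B are independent


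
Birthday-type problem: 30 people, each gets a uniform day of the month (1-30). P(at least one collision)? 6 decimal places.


P(all different) = prod((30-i)/30 for i=0..29) = 0.000000
P(at least one match) = 1 - 0.000000 = 1.000000

1.000000


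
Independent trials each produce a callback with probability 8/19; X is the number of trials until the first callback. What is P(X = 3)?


P(X=3) = (1-p)^2 * p = (11/19)^2 * 8/19
= 121/361 * 8/19 = 968/6859

968/6859


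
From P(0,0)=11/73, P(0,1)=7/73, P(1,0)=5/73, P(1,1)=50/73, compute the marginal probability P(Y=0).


P(Y=0) = P(0,0)+P(1,0) = 11/73 + 5/73 = 16/73

16/73


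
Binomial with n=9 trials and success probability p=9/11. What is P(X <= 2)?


P(X<=2) = P(X=0) + P(X=1) + P(X=2)
= 512/2357947691 + 20736/2357947691 + 373248/2357947691
= 394496/2357947691

394496/2357947691


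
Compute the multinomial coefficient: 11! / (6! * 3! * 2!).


11! = 39916800
Denominator: 6!=720 * 3!=6 * 2!=2
Coefficient = 39916800 / 8640 = 4620

4620


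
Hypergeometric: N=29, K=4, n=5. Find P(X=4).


P(X=4) = C(4,4)*C(25,1) / C(29,5)
= 1*25 / 118755
= 25/118755 = 5/23751

5/23751


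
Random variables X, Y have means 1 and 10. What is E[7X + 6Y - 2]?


E[7X + 6Y - 2] = 7*E[X] + 6*E[Y] - 2
= (7)*(1) + (6)*(10) + (-2)
= 7 + 60 - 2 = 65

65


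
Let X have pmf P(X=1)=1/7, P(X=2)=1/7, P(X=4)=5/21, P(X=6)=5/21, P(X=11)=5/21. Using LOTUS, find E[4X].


E[4X] = sum(g(x)*P(x))
= 4*1/7 + 8*1/7 + 16*5/21 + 24*5/21 + 44*5/21
= 152/7

152/7


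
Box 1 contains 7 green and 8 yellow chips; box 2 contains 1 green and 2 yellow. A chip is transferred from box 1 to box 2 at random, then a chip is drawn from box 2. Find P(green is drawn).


P(transfer green) = 7/15; P(transfer yellow) = 8/15
If green transferred: Urn II has 2 green of 4, so P(green|green moved) = 1/2
If yellow transferred: Urn II has 1 green of 4, so P(green|yellow moved) = 1/4
By total probability: P(green) = 7/15*1/2 + 8/15*1/4 = 11/30

11/30
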